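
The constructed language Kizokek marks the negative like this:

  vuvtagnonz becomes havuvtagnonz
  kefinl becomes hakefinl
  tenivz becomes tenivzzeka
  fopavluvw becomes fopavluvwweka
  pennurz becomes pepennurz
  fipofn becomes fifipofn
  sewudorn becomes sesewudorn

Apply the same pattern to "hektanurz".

vuvtagnonz and tenivz both end in -z yet inflect differently (havuvtagnonz, tenivzzeka), so the final letter is not what conditions the rule; the second-to-last letter is.
"hektanurz" has second-to-last letter 'r'. The stems whose second-to-last letter is 'r' (pennurz → pepennurz, sewudorn → sesewudorn) repeat the first consonant+vowel as a prefix.
So hektanurz → hehektanurz.

hehektanurz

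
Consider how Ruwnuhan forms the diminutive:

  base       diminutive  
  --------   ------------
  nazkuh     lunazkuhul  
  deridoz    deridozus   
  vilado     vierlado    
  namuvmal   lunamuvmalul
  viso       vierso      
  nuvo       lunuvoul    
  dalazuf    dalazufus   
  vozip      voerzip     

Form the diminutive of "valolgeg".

vaerlolgeg

"valolgeg" begins with v-. The stems beginning with v- (vozip → voerzip, viso → vierso, vilado → vierlado) insert -er- after the first vowel.
So valolgeg → vaerlolgeg.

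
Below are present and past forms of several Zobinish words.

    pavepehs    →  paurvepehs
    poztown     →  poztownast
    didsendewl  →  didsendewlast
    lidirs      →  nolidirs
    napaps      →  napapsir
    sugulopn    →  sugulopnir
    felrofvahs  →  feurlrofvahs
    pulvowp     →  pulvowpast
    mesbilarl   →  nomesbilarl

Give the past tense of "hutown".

hutownast

pavepehs and lidirs both end in -s yet inflect differently (paurvepehs, nolidirs), so the final letter is not what conditions the rule; the second-to-last letter is.
"hutown" has second-to-last letter 'w'. The stems whose second-to-last letter is 'w' (poztown → poztownast, pulvowp → pulvowpast, didsendewl → didsendewlast) add -ast.
The other patterns: stems whose second-to-last letter is 'h' insert -ur- after the first vowel; stems whose second-to-last letter is 'r' add the prefix no-; stems whose second-to-last letter is 'p' add -ir.
So hutown → hutownast.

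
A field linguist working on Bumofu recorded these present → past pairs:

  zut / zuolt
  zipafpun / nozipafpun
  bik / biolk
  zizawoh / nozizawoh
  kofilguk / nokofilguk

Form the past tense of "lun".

luoln

bik and kofilguk both end in -k yet inflect differently (biolk, nokofilguk), so the final letter is not what conditions the rule; the number of vowels is.
"lun" has 1 vowel. The stems with 1 vowel (bik → biolk, zut → zuolt) insert -ol- after the first vowel.
So lun → luoln.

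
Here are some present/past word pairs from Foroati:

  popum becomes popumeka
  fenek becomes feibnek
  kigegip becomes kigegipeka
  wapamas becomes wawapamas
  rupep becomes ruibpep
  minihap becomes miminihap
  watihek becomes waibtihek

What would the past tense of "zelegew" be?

zeiblegew

"zelegew" has last vowel 'e'. The stems whose last vowel is 'e' (watihek → waibtihek, rupep → ruibpep, fenek → feibnek) insert -ib- after the first vowel.
So zelegew → zeiblegew.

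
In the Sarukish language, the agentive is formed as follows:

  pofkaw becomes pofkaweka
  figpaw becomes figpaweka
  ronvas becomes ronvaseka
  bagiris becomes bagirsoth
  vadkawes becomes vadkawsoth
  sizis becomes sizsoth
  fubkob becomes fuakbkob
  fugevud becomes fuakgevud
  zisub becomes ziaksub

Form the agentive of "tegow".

teakgow

ronvas and bagiris both end in -s yet inflect differently (ronvaseka, bagirsoth), so the final letter is not what conditions the rule; the last vowel is.
"tegow" has last vowel 'o'. The one such stem in the data (fubkob → fuakbkob) inserts -ak- after the first vowel (as do fugevud, zisub), so the same rule applies.
So tegow → teakgow.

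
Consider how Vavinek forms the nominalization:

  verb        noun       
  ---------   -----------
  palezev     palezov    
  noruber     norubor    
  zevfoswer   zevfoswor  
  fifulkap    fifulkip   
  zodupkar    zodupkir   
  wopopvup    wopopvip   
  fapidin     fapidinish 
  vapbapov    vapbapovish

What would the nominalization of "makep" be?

"makep" has last vowel 'e'. The stems whose last vowel is 'e' (palezev → palezov, noruber → norubor, zevfoswer → zevfoswor) change the last vowel to 'o'.
So makep → makop.

makop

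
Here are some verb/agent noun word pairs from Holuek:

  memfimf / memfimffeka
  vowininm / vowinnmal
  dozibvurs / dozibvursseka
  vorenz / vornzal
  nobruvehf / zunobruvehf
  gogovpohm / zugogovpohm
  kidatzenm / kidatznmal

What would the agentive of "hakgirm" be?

vowininm and gogovpohm both end in -m yet inflect differently (vowinnmal, zugogovpohm), so the final letter is not what conditions the rule; the second-to-last letter is.
"hakgirm" has second-to-last letter 'r'. The one such stem in the data (dozibvurs → dozibvursseka) doubles the final consonant and adds -eka (as does memfimf), so the same rule applies.
The other patterns: stems whose second-to-last letter is 'n' delete the last vowel and add -al; stems whose second-to-last letter is 'h' add the prefix zu-.
So hakgirm → hakgirmmeka.

hakgirmmeka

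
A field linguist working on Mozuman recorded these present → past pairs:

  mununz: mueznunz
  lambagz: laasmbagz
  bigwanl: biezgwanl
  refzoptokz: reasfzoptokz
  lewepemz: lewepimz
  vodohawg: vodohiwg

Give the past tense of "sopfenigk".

soaspfenigk

refzoptokz and mununz both end in -z yet inflect differently (reasfzoptokz, mueznunz), so the final letter is not what conditions the rule; the second-to-last letter is.
"sopfenigk" has second-to-last letter 'g'. The one such stem in the data (lambagz → laasmbagz) inserts -as- after the first vowel (as does refzoptokz), so the same rule applies.
So sopfenigk → soaspfenigk.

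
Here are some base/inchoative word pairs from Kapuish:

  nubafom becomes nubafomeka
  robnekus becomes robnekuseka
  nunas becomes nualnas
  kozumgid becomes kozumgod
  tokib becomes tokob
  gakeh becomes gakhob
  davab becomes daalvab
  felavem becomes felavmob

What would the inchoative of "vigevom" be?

"vigevom" has last vowel 'o'. The one such stem in the data (nubafom → nubafomeka) adds -eka, so the same rule applies.
The other patterns: stems whose last vowel is 'e' delete the last vowel and add -ob; stems whose last vowel is 'a' insert -al- after the first vowel; stems whose last vowel is 'i' change the last vowel to 'o'.
So vigevom → vigevomeka.

vigevomeka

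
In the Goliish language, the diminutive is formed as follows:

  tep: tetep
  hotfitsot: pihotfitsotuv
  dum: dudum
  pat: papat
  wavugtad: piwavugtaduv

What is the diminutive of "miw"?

mimiw

"miw" has 1 vowel. The stems with 1 vowel (dum → dudum, tep → tetep, pat → papat) repeat the first consonant+vowel as a prefix.
The other pattern: stems with 3 vowels add pi- … -uv around the stem.
So miw → mimiw.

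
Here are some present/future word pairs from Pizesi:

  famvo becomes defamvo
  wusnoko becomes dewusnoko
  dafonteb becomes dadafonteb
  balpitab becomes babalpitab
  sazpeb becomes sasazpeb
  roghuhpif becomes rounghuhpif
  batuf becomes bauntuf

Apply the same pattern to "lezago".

balpitab and batuf both begin with b- yet inflect differently (babalpitab, bauntuf), so the first letter is not what conditions the rule; the final letter is.
"lezago" ends in -o. The stems ending in -o (famvo → defamvo, wusnoko → dewusnoko) add the prefix de-.
So lezago → delezago.

delezago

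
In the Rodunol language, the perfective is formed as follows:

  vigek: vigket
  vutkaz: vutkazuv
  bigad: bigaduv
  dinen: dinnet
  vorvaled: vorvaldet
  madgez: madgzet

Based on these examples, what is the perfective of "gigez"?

gigzet

"gigez" has last vowel 'e'. The stems whose last vowel is 'e' (vorvaled → vorvaldet, dinen → dinnet, madgez → madgzet) delete the last vowel and add -et.
So gigez → gigzet.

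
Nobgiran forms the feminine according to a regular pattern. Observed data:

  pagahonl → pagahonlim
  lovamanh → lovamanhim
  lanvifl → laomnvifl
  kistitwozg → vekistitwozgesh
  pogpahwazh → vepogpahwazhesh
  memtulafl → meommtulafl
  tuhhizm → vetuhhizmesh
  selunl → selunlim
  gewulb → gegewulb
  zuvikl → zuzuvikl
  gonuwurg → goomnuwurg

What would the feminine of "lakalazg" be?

velakalazgesh

memtulafl and selunl both end in -l yet inflect differently (meommtulafl, selunlim), so the final letter is not what conditions the rule; the second-to-last letter is.
"lakalazg" has second-to-last letter 'z'. The stems whose second-to-last letter is 'z' (kistitwozg → vekistitwozgesh, tuhhizm → vetuhhizmesh, pogpahwazh → vepogpahwazhesh) add ve- … -esh around the stem.
The other patterns: stems whose second-to-last letter is 'f' or 'r' insert -om- after the first vowel; stems whose second-to-last letter is 'n' add -im; stems whose second-to-last letter is 'k' or 'l' repeat the first consonant+vowel as a prefix.
So lakalazg → velakalazgesh.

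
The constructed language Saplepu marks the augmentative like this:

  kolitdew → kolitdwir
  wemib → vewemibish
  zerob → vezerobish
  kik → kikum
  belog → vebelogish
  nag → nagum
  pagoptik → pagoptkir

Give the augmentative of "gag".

gagum

"gag" has 1 vowel. The stems with 1 vowel (nag → nagum, kik → kikum) add -um.
The other patterns: stems with 2 vowels add ve- … -ish around the stem; stems with 3 vowels delete the last vowel and add -ir.
So gag → gagum.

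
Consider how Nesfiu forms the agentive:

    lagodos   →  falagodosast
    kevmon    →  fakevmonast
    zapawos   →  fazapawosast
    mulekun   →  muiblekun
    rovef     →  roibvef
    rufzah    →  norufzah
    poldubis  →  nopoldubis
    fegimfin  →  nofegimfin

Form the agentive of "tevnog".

fatevnogast

kevmon and mulekun both end in -n yet inflect differently (fakevmonast, muiblekun), so the final letter is not what conditions the rule; the last vowel is.
"tevnog" has last vowel 'o'. The stems whose last vowel is 'o' (lagodos → falagodosast, kevmon → fakevmonast, zapawos → fazapawosast) add fa- … -ast around the stem.
The other patterns: stems whose last vowel is 'e' or 'u' insert -ib- after the first vowel; stems whose last vowel is 'a' or 'i' add the prefix no-.
So tevnog → fatevnogast.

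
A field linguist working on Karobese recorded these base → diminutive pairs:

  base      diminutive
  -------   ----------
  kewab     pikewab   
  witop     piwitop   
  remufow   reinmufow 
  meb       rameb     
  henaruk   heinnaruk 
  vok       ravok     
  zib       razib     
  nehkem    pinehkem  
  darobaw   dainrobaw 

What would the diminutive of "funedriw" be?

zib and kewab both end in -b yet inflect differently (razib, pikewab), so the final letter is not what conditions the rule; the number of vowels is.
"funedriw" has 3 vowels. The stems with 3 vowels (remufow → reinmufow, henaruk → heinnaruk, darobaw → dainrobaw) insert -in- after the first vowel.
The other patterns: stems with 1 vowel add the prefix ra-; stems with 2 vowels add the prefix pi-.
So funedriw → fuinnedriw.

fuinnedriw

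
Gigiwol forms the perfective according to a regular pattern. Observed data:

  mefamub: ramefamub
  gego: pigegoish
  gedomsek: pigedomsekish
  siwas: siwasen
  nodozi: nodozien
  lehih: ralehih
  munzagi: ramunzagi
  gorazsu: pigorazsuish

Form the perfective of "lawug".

ralawug

munzagi and nodozi both end in -i yet inflect differently (ramunzagi, nodozien), so the final letter is not what conditions the rule; the first letter is.
"lawug" begins with l-. The one such stem in the data (lehih → ralehih) adds the prefix ra-, so the same rule applies.
The other patterns: stems beginning with g- add pi- … -ish around the stem; stems beginning with n- or s- add -en.
So lawug → ralawug.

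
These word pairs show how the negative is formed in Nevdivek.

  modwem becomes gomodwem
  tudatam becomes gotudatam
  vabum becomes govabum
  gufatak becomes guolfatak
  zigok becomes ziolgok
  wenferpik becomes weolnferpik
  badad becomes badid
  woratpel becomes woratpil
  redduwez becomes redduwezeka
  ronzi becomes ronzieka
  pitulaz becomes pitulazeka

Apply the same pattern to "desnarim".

"desnarim" ends in -m. The stems ending in -m (modwem → gomodwem, tudatam → gotudatam, vabum → govabum) add the prefix go-.
So desnarim → godesnarim.

godesnarim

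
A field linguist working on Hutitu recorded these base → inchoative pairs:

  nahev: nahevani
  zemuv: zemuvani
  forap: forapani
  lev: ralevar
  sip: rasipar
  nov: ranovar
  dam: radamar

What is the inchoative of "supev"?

supevani

nahev and lev both end in -v yet inflect differently (nahevani, ralevar), so the final letter is not what conditions the rule; the number of vowels is.
"supev" has 2 vowels. The stems with 2 vowels (nahev → nahevani, zemuv → zemuvani, forap → forapani) add -ani.
So supev → supevani.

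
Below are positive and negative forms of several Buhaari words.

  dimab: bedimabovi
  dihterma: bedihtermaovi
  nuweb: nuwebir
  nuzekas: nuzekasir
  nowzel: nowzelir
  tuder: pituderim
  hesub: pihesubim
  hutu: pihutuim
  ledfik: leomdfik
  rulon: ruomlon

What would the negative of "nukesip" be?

"nukesip" begins with n-. The stems beginning with n- (nuweb → nuwebir, nuzekas → nuzekasir, nowzel → nowzelir) add -ir.
The other patterns: stems beginning with d- add be- … -ovi around the stem; stems beginning with h- or t- add pi- … -im around the stem; stems beginning with l- or r- insert -om- after the first vowel.
So nukesip → nukesipir.

nukesipir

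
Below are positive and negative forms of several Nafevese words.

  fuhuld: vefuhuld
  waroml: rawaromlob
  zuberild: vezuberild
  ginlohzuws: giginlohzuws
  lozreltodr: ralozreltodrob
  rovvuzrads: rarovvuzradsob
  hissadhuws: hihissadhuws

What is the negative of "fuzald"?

vefuzald

hissadhuws and rovvuzrads both end in -s yet inflect differently (hihissadhuws, rarovvuzradsob), so the final letter is not what conditions the rule; the second-to-last letter is.
"fuzald" has second-to-last letter 'l'. The stems whose second-to-last letter is 'l' (zuberild → vezuberild, fuhuld → vefuhuld) add the prefix ve-.
The other patterns: stems whose second-to-last letter is 'w' repeat the first consonant+vowel as a prefix; stems whose second-to-last letter is 'd' or 'm' add ra- … -ob around the stem.
So fuzald → vefuzald.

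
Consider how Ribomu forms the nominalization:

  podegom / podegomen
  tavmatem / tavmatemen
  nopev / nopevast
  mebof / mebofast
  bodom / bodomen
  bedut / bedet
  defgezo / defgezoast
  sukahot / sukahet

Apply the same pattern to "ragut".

"ragut" ends in -t. The stems ending in -t (bedut → bedet, sukahot → sukahet) change the last vowel to 'e'.
So ragut → raget.

raget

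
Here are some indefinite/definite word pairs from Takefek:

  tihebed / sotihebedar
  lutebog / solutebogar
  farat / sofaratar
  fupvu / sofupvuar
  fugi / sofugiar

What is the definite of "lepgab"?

Every pair shown (tihebed → sotihebedar, lutebog → solutebogar, farat → sofaratar, …) follows the same rule: add so- … -ar around the stem.
So lepgab → solepgabar.

solepgabar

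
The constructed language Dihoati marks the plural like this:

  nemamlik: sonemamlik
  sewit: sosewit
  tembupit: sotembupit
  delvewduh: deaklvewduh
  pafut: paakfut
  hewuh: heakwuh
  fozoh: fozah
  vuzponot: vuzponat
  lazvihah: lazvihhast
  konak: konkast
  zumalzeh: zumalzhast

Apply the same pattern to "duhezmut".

sewit and pafut both end in -t yet inflect differently (sosewit, paakfut), so the final letter is not what conditions the rule; the last vowel is.
"duhezmut" has last vowel 'u'. The stems whose last vowel is 'u' (delvewduh → deaklvewduh, pafut → paakfut, hewuh → heakwuh) insert -ak- after the first vowel.
So duhezmut → duakhezmut.

duakhezmut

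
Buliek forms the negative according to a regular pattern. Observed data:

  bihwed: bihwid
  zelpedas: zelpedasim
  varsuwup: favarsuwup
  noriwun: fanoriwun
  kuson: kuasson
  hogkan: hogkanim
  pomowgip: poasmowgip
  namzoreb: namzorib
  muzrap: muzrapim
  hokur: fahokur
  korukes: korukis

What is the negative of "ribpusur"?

korukes and zelpedas both end in -s yet inflect differently (korukis, zelpedasim), so the final letter is not what conditions the rule; the last vowel is.
"ribpusur" has last vowel 'u'. The stems whose last vowel is 'u' (varsuwup → favarsuwup, hokur → fahokur, noriwun → fanoriwun) add the prefix fa-.
So ribpusur → faribpusur.

faribpusur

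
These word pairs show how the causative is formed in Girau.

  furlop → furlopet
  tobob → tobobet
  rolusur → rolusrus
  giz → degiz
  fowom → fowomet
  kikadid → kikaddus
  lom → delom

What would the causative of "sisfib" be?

sisfibet

"sisfib" has 2 vowels. The stems with 2 vowels (furlop → furlopet, tobob → tobobet, fowom → fowomet) add -et.
So sisfib → sisfibet.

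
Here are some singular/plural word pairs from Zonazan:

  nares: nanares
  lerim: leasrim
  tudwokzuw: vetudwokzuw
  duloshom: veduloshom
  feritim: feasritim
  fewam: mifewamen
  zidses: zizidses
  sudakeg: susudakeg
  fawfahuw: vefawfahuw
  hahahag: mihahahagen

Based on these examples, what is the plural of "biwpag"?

feritim and fewam both end in -m yet inflect differently (feasritim, mifewamen), so the final letter is not what conditions the rule; the last vowel is.
"biwpag" has last vowel 'a'. The stems whose last vowel is 'a' (fewam → mifewamen, hahahag → mihahahagen) add mi- … -en around the stem.
The other patterns: stems whose last vowel is 'i' insert -as- after the first vowel; stems whose last vowel is 'e' repeat the first consonant+vowel as a prefix; stems whose last vowel is 'o' or 'u' add the prefix ve-.
So biwpag → mibiwpagen.

mibiwpagen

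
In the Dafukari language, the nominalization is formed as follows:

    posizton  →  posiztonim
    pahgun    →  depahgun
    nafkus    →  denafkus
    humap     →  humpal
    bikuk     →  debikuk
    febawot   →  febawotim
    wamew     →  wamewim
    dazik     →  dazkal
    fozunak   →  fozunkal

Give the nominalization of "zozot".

zozotim

"zozot" has last vowel 'o'. The stems whose last vowel is 'o' (posizton → posiztonim, febawot → febawotim) add -im.
So zozot → zozotim.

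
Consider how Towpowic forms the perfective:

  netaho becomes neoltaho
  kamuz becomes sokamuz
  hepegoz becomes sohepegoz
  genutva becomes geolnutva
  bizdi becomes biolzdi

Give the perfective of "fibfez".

sofibfez

"fibfez" ends in a consonant. The stems ending in a consonant (hepegoz → sohepegoz, kamuz → sokamuz) add the prefix so-.
So fibfez → sofibfez.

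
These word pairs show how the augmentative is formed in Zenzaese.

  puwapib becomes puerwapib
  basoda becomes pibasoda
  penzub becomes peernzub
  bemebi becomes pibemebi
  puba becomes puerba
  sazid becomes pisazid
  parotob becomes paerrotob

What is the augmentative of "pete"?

puba and basoda both end in -a yet inflect differently (puerba, pibasoda), so the final letter is not what conditions the rule; the first letter is.
"pete" begins with p-. The stems beginning with p- (puba → puerba, puwapib → puerwapib, parotob → paerrotob) insert -er- after the first vowel.
The other pattern: stems beginning with b- or s- add the prefix pi-.
So pete → peerte.

peerte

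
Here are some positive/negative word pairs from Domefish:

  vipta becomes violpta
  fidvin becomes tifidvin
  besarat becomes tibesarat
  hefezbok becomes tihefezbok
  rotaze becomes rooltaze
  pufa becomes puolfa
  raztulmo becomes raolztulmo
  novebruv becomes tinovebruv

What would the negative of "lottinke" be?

loolttinke

vipta and besarat both have last vowel 'a' yet inflect differently (violpta, tibesarat), so the last vowel is not what conditions the rule; whether the stem ends in a vowel or a consonant is.
"lottinke" ends in a vowel. The stems ending in a vowel (rotaze → rooltaze, vipta → violpta, raztulmo → raolztulmo) insert -ol- after the first vowel.
The other pattern: stems ending in a consonant add the prefix ti-.
So lottinke → loolttinke.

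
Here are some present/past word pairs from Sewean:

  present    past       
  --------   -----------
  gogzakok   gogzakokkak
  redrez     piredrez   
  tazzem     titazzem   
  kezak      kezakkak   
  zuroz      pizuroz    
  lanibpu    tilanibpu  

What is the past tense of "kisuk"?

"kisuk" ends in -k. The stems ending in -k (gogzakok → gogzakokkak, kezak → kezakkak) double the final consonant and add -ak.
The other patterns: stems ending in -z add the prefix pi-; stems ending in -m or -u add the prefix ti-.
So kisuk → kisukkak.

kisukkak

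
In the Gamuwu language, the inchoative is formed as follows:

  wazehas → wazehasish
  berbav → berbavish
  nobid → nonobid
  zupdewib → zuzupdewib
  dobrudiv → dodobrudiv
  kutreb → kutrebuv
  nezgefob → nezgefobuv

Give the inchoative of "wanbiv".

berbav and dobrudiv both end in -v yet inflect differently (berbavish, dodobrudiv), so the final letter is not what conditions the rule; the last vowel is.
"wanbiv" has last vowel 'i'. The stems whose last vowel is 'i' (nobid → nonobid, zupdewib → zuzupdewib, dobrudiv → dodobrudiv) repeat the first consonant+vowel as a prefix.
So wanbiv → wawanbiv.

wawanbiv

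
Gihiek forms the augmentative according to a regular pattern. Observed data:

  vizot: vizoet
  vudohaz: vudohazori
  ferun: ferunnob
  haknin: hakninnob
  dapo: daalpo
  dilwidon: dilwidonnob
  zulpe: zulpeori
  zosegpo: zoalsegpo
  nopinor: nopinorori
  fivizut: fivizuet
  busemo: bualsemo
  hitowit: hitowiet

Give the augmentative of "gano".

dilwidon and dapo both have last vowel 'o' yet inflect differently (dilwidonnob, daalpo), so the last vowel is not what conditions the rule; the final letter is.
"gano" ends in -o. The stems ending in -o (dapo → daalpo, zosegpo → zoalsegpo, busemo → bualsemo) insert -al- after the first vowel.
The other patterns: stems ending in -n double the final consonant and add -ob; stems ending in -t drop the final letter and add -et; stems ending in -e, -r or -z add -ori.
So gano → gaalno.

gaalno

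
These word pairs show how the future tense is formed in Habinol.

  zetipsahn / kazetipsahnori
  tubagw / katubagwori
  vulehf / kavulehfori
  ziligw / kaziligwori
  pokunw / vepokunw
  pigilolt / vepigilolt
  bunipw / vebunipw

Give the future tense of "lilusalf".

velilusalf

tubagw and pokunw both end in -w yet inflect differently (katubagwori, vepokunw), so the final letter is not what conditions the rule; the second-to-last letter is.
"lilusalf" has second-to-last letter 'l'. The one such stem in the data (pigilolt → vepigilolt) adds the prefix ve-, so the same rule applies.
The other pattern: stems whose second-to-last letter is 'g' or 'h' add ka- … -ori around the stem.
So lilusalf → velilusalf.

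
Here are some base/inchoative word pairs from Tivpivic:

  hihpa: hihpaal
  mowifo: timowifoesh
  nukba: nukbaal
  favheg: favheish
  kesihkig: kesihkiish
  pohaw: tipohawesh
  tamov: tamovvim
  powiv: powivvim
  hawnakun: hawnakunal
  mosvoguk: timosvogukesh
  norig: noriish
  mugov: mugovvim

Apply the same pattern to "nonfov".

"nonfov" ends in -v. The stems ending in -v (mugov → mugovvim, tamov → tamovvim, powiv → powivvim) double the final consonant and add -im.
So nonfov → nonfovvim.

nonfovvim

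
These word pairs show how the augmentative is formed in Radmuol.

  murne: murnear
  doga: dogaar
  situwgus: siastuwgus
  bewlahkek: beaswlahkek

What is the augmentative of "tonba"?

tonbaar

bewlahkek and murne both have last vowel 'e' yet inflect differently (beaswlahkek, murnear), so the last vowel is not what conditions the rule; whether the stem ends in a vowel or a consonant is.
"tonba" ends in a vowel. The stems ending in a vowel (doga → dogaar, murne → murnear) add -ar.
The other pattern: stems ending in a consonant insert -as- after the first vowel.
So tonba → tonbaar.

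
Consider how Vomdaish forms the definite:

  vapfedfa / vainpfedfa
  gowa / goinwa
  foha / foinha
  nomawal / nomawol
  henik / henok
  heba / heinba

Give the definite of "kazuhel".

kazuhol

foha and nomawal both have last vowel 'a' yet inflect differently (foinha, nomawol), so the last vowel is not what conditions the rule; the final letter is.
"kazuhel" ends in -l. The one such stem in the data (nomawal → nomawol) changes the last vowel to 'o' (as does henik), so the same rule applies.
The other pattern: stems ending in -a insert -in- after the first vowel.
So kazuhel → kazuhol.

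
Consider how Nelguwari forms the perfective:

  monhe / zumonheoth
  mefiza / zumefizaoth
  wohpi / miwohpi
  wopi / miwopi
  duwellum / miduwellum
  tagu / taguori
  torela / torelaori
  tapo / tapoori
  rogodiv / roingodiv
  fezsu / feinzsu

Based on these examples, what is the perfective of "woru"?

mefiza and torela both end in -a yet inflect differently (zumefizaoth, torelaori), so the final letter is not what conditions the rule; the first letter is.
"woru" begins with w-. The stems beginning with w- (wohpi → miwohpi, wopi → miwopi) add the prefix mi-.
So woru → miworu.

miworu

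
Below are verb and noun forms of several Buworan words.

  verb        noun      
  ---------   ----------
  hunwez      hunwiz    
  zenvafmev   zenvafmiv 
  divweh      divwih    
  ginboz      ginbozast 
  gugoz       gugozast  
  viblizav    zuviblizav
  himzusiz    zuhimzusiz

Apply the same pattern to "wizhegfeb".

wizhegfib

"wizhegfeb" has last vowel 'e'. The stems whose last vowel is 'e' (hunwez → hunwiz, zenvafmev → zenvafmiv, divweh → divwih) change the last vowel to 'i'.
The other patterns: stems whose last vowel is 'o' add -ast; stems whose last vowel is 'a' or 'i' add the prefix zu-.
So wizhegfeb → wizhegfib.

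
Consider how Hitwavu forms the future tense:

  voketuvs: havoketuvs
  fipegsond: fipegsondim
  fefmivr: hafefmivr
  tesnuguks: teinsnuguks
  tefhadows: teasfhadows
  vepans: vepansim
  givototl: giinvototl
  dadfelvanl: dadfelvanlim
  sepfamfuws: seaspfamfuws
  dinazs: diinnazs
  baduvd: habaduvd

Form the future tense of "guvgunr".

guvgunrim

vepans and tefhadows both end in -s yet inflect differently (vepansim, teasfhadows), so the final letter is not what conditions the rule; the second-to-last letter is.
"guvgunr" has second-to-last letter 'n'. The stems whose second-to-last letter is 'n' (dadfelvanl → dadfelvanlim, fipegsond → fipegsondim, vepans → vepansim) add -im.
The other patterns: stems whose second-to-last letter is 'w' insert -as- after the first vowel; stems whose second-to-last letter is 'v' add the prefix ha-; stems whose second-to-last letter is 'k', 't' or 'z' insert -in- after the first vowel.
So guvgunr → guvgunrim.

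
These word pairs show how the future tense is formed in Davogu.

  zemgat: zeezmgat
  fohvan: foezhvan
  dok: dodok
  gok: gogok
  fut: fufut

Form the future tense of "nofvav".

zemgat and fut both end in -t yet inflect differently (zeezmgat, fufut), so the final letter is not what conditions the rule; the number of vowels is.
"nofvav" has 2 vowels. The stems with 2 vowels (zemgat → zeezmgat, fohvan → foezhvan) insert -ez- after the first vowel.
So nofvav → noezfvav.

noezfvav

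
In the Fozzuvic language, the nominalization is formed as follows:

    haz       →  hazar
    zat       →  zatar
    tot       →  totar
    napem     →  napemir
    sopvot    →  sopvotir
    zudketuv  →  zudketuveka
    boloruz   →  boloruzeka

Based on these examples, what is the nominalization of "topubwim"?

topubwimeka

zat and sopvot both end in -t yet inflect differently (zatar, sopvotir), so the final letter is not what conditions the rule; the number of vowels is.
"topubwim" has 3 vowels. The stems with 3 vowels (zudketuv → zudketuveka, boloruz → boloruzeka) add -eka.
The other patterns: stems with 1 vowel add -ar; stems with 2 vowels add -ir.
So topubwim → topubwimeka.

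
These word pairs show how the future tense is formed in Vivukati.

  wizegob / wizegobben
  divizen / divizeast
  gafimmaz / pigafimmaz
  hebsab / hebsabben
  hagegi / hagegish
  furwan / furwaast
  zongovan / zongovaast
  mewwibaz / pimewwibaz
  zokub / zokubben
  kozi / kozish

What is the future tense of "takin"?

takiast

"takin" ends in -n. The stems ending in -n (furwan → furwaast, zongovan → zongovaast, divizen → divizeast) drop the final letter and add -ast.
The other patterns: stems ending in -i drop the final letter and add -ish; stems ending in -b double the final consonant and add -en; stems ending in -z add the prefix pi-.
So takin → takiast.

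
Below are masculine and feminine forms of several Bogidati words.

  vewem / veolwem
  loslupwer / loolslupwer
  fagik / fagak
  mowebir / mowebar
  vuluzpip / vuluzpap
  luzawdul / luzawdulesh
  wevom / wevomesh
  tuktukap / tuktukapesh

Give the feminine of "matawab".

loslupwer and mowebir both end in -r yet inflect differently (loolslupwer, mowebar), so the final letter is not what conditions the rule; the last vowel is.
"matawab" has last vowel 'a'. The one such stem in the data (tuktukap → tuktukapesh) adds -esh, so the same rule applies.
The other patterns: stems whose last vowel is 'e' insert -ol- after the first vowel; stems whose last vowel is 'i' change the last vowel to 'a'.
So matawab → matawabesh.

matawabesh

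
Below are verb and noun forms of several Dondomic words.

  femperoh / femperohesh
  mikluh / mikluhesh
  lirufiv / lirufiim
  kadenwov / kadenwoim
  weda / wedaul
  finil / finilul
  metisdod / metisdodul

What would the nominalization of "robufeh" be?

robufehesh

femperoh and kadenwov both have last vowel 'o' yet inflect differently (femperohesh, kadenwoim), so the last vowel is not what conditions the rule; the final letter is.
"robufeh" ends in -h. The stems ending in -h (femperoh → femperohesh, mikluh → mikluhesh) add -esh.
The other patterns: stems ending in -v drop the final letter and add -im; stems ending in -a, -d or -l add -ul.
So robufeh → robufehesh.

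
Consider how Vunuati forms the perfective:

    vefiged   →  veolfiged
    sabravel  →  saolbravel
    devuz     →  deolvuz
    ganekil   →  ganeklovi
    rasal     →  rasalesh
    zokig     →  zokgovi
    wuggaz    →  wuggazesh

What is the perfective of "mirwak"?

mirwakesh

ganekil and rasal both end in -l yet inflect differently (ganeklovi, rasalesh), so the final letter is not what conditions the rule; the last vowel is.
"mirwak" has last vowel 'a'. The stems whose last vowel is 'a' (wuggaz → wuggazesh, rasal → rasalesh) add -esh.
The other patterns: stems whose last vowel is 'i' delete the last vowel and add -ovi; stems whose last vowel is 'e' or 'u' insert -ol- after the first vowel.
So mirwak → mirwakesh.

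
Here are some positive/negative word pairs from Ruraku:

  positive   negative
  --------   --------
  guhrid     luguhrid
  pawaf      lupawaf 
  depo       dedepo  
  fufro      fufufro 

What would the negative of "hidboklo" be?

guhrid and depo both have 2 vowels yet inflect differently (luguhrid, dedepo), so the number of vowels is not what conditions the rule; whether the stem ends in a vowel or a consonant is.
"hidboklo" ends in a vowel. The stems ending in a vowel (depo → dedepo, fufro → fufufro) repeat the first consonant+vowel as a prefix.
The other pattern: stems ending in a consonant add the prefix lu-.
So hidboklo → hihidboklo.

hihidboklo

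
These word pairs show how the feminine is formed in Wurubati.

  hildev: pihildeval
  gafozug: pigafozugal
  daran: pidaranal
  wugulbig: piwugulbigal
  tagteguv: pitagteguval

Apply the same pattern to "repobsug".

Every pair shown (hildev → pihildeval, gafozug → pigafozugal, daran → pidaranal, …) follows the same rule: add pi- … -al around the stem.
So repobsug → pirepobsugal.

pirepobsugal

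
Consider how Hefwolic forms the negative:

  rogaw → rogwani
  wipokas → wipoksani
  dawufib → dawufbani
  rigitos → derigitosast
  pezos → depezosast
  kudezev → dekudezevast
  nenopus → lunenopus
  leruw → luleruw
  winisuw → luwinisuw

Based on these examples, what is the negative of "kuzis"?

"kuzis" has last vowel 'i'. The one such stem in the data (dawufib → dawufbani) deletes the last vowel and adds -ani (as do rogaw, wipokas), so the same rule applies.
The other patterns: stems whose last vowel is 'e' or 'o' add de- … -ast around the stem; stems whose last vowel is 'u' add the prefix lu-.
So kuzis → kuzsani.

kuzsani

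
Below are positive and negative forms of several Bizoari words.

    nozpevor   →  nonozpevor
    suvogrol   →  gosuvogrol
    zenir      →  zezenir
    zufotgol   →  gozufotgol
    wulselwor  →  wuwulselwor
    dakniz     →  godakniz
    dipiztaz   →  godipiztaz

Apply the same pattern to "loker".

loloker

"loker" ends in -r. The stems ending in -r (wulselwor → wuwulselwor, nozpevor → nonozpevor, zenir → zezenir) repeat the first consonant+vowel as a prefix.
So loker → loloker.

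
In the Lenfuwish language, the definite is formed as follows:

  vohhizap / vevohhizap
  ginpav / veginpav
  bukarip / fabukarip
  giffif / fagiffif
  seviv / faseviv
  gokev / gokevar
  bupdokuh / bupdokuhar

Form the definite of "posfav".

veposfav

vohhizap and bukarip both end in -p yet inflect differently (vevohhizap, fabukarip), so the final letter is not what conditions the rule; the last vowel is.
"posfav" has last vowel 'a'. The stems whose last vowel is 'a' (vohhizap → vevohhizap, ginpav → veginpav) add the prefix ve-.
The other patterns: stems whose last vowel is 'i' add the prefix fa-; stems whose last vowel is 'e' or 'u' add -ar.
So posfav → veposfav.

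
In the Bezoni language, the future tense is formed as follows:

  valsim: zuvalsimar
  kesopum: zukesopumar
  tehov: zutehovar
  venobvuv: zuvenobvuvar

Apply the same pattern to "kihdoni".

Every pair shown (valsim → zuvalsimar, kesopum → zukesopumar, tehov → zutehovar, …) follows the same rule: add zu- … -ar around the stem.
So kihdoni → zukihdoniar.

zukihdoniar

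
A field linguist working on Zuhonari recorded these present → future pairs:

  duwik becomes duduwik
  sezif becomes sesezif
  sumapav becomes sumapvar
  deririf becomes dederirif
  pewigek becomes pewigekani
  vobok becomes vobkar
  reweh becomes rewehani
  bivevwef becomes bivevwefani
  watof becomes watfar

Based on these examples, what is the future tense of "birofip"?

bibirofip

"birofip" has last vowel 'i'. The stems whose last vowel is 'i' (duwik → duduwik, sezif → sesezif, deririf → dederirif) repeat the first consonant+vowel as a prefix.
The other patterns: stems whose last vowel is 'e' add -ani; stems whose last vowel is 'a' or 'o' delete the last vowel and add -ar.
So birofip → bibirofip.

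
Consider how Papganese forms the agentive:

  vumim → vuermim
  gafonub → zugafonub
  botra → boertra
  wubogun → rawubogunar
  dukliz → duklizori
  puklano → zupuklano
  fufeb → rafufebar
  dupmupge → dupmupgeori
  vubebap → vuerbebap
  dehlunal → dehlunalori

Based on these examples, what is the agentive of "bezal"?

beerzal

gafonub and fufeb both end in -b yet inflect differently (zugafonub, rafufebar), so the final letter is not what conditions the rule; the first letter is.
"bezal" begins with b-. The one such stem in the data (botra → boertra) inserts -er- after the first vowel (as do vubebap, vumim), so the same rule applies.
The other patterns: stems beginning with d- add -ori; stems beginning with g- or p- add the prefix zu-; stems beginning with f- or w- add ra- … -ar around the stem.
So bezal → beerzal.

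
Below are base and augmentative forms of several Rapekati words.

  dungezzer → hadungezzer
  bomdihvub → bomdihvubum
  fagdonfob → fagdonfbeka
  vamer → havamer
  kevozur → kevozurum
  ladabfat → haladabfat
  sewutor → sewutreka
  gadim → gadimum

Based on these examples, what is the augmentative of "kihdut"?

sewutor and kevozur both end in -r yet inflect differently (sewutreka, kevozurum), so the final letter is not what conditions the rule; the last vowel is.
"kihdut" has last vowel 'u'. The stems whose last vowel is 'u' (kevozur → kevozurum, bomdihvub → bomdihvubum) add -um.
The other patterns: stems whose last vowel is 'o' delete the last vowel and add -eka; stems whose last vowel is 'a' or 'e' add the prefix ha-.
So kihdut → kihdutum.

kihdutum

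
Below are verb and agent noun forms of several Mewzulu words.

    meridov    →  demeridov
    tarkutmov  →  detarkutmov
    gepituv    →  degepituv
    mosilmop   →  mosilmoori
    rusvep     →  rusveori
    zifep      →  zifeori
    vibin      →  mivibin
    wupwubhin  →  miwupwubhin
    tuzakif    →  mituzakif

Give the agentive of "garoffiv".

meridov and mosilmop both have last vowel 'o' yet inflect differently (demeridov, mosilmoori), so the last vowel is not what conditions the rule; the final letter is.
"garoffiv" ends in -v. The stems ending in -v (meridov → demeridov, tarkutmov → detarkutmov, gepituv → degepituv) add the prefix de-.
The other patterns: stems ending in -p drop the final letter and add -ori; stems ending in -f or -n add the prefix mi-.
So garoffiv → degaroffiv.

degaroffiv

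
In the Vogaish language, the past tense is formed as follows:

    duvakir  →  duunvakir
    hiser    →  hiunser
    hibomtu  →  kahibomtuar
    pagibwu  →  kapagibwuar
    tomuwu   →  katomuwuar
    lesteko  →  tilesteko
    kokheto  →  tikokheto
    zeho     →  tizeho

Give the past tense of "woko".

hiser and hibomtu both begin with h- yet inflect differently (hiunser, kahibomtuar), so the first letter is not what conditions the rule; the final letter is.
"woko" ends in -o. The stems ending in -o (lesteko → tilesteko, kokheto → tikokheto, zeho → tizeho) add the prefix ti-.
So woko → tiwoko.

tiwoko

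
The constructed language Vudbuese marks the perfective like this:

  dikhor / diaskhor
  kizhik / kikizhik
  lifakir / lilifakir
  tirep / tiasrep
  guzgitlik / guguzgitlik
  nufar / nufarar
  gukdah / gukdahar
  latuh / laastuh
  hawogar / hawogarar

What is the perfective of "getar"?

nufar and lifakir both end in -r yet inflect differently (nufarar, lilifakir), so the final letter is not what conditions the rule; the last vowel is.
"getar" has last vowel 'a'. The stems whose last vowel is 'a' (gukdah → gukdahar, nufar → nufarar, hawogar → hawogarar) add -ar.
So getar → getarar.

getarar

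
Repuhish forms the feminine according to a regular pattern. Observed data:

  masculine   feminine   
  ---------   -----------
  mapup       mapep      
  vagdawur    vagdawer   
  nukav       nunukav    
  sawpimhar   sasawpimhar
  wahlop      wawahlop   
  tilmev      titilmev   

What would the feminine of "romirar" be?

vagdawur and sawpimhar both end in -r yet inflect differently (vagdawer, sasawpimhar), so the final letter is not what conditions the rule; the last vowel is.
"romirar" has last vowel 'a'. The stems whose last vowel is 'a' (nukav → nunukav, sawpimhar → sasawpimhar) repeat the first consonant+vowel as a prefix.
The other pattern: stems whose last vowel is 'u' change the last vowel to 'e'.
So romirar → roromirar.

roromirar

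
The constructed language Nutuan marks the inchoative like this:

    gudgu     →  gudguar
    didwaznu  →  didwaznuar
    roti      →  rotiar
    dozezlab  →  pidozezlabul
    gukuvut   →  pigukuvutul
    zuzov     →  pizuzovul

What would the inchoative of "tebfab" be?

pitebfabul

gudgu and gukuvut both have last vowel 'u' yet inflect differently (gudguar, pigukuvutul), so the last vowel is not what conditions the rule; whether the stem ends in a vowel or a consonant is.
"tebfab" ends in a consonant. The stems ending in a consonant (dozezlab → pidozezlabul, gukuvut → pigukuvutul, zuzov → pizuzovul) add pi- … -ul around the stem.
The other pattern: stems ending in a vowel add -ar.
So tebfab → pitebfabul.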